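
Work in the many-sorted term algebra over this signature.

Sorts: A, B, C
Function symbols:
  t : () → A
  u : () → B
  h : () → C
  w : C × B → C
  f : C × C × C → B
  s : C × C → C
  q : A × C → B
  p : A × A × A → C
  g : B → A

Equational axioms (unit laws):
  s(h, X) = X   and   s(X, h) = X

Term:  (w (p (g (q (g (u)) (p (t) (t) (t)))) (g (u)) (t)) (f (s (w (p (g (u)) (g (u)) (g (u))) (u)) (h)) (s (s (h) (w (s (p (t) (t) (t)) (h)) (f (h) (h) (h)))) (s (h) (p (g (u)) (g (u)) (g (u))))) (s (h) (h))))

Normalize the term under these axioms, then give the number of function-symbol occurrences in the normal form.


1. (w (p (g (q (g (u)) (p (t) (t) (t)))) (g (u)) (t)) (f (s (w (p (g (u)) (g (u)) (g (u))) (u)) (h)) (s (s (h) (w (s (p (t) (t) (t)) (h)) (f (h) (h) (h)))) (s (h) (p (g (u)) (g (u)) (g (u))))) (s (h) (h))))  →  (w (p (g (q (g (u)) (p (t) (t) (t)))) (g (u)) (t)) (f (w (p (g (u)) (g (u)) (g (u))) (u)) (s (s (h) (w (s (p (t) (t) (t)) (h)) (f (h) (h) (h)))) (s (h) (p (g (u)) (g (u)) (g (u))))) (s (h) (h))))
2. (w (p (g (q (g (u)) (p (t) (t) (t)))) (g (u)) (t)) (f (w (p (g (u)) (g (u)) (g (u))) (u)) (s (s (h) (w (s (p (t) (t) (t)) (h)) (f (h) (h) (h)))) (s (h) (p (g (u)) (g (u)) (g (u))))) (s (h) (h))))  →  (w (p (g (q (g (u)) (p (t) (t) (t)))) (g (u)) (t)) (f (w (p (g (u)) (g (u)) (g (u))) (u)) (s (w (s (p (t) (t) (t)) (h)) (f (h) (h) (h))) (s (h) (p (g (u)) (g (u)) (g (u))))) (s (h) (h))))
3. (w (p (g (q (g (u)) (p (t) (t) (t)))) (g (u)) (t)) (f (w (p (g (u)) (g (u)) (g (u))) (u)) (s (w (s (p (t) (t) (t)) (h)) (f (h) (h) (h))) (s (h) (p (g (u)) (g (u)) (g (u))))) (s (h) (h))))  →  (w (p (g (q (g (u)) (p (t) (t) (t)))) (g (u)) (t)) (f (w (p (g (u)) (g (u)) (g (u))) (u)) (s (w (p (t) (t) (t)) (f (h) (h) (h))) (s (h) (p (g (u)) (g (u)) (g (u))))) (s (h) (h))))
4. (w (p (g (q (g (u)) (p (t) (t) (t)))) (g (u)) (t)) (f (w (p (g (u)) (g (u)) (g (u))) (u)) (s (w (p (t) (t) (t)) (f (h) (h) (h))) (s (h) (p (g (u)) (g (u)) (g (u))))) (s (h) (h))))  →  (w (p (g (q (g (u)) (p (t) (t) (t)))) (g (u)) (t)) (f (w (p (g (u)) (g (u)) (g (u))) (u)) (s (w (p (t) (t) (t)) (f (h) (h) (h))) (p (g (u)) (g (u)) (g (u)))) (s (h) (h))))
5. (w (p (g (q (g (u)) (p (t) (t) (t)))) (g (u)) (t)) (f (w (p (g (u)) (g (u)) (g (u))) (u)) (s (w (p (t) (t) (t)) (f (h) (h) (h))) (p (g (u)) (g (u)) (g (u)))) (s (h) (h))))  →  (w (p (g (q (g (u)) (p (t) (t) (t)))) (g (u)) (t)) (f (w (p (g (u)) (g (u)) (g (u))) (u)) (s (w (p (t) (t) (t)) (f (h) (h) (h))) (p (g (u)) (g (u)) (g (u)))) (h)))
normal form: (w (p (g (q (g (u)) (p (t) (t) (t)))) (g (u)) (t)) (f (w (p (g (u)) (g (u)) (g (u))) (u)) (s (w (p (t) (t) (t)) (f (h) (h) (h))) (p (g (u)) (g (u)) (g (u)))) (h)))

size = 41


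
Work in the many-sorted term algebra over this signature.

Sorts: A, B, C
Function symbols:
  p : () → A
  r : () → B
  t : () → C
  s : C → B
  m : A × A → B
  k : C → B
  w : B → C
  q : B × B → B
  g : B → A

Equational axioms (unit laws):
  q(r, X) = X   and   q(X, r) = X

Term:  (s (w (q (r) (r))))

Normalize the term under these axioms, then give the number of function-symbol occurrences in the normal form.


size = 3

1. (s (w (q (r) (r))))  →  (s (w (r)))
normal form: (s (w (r)))


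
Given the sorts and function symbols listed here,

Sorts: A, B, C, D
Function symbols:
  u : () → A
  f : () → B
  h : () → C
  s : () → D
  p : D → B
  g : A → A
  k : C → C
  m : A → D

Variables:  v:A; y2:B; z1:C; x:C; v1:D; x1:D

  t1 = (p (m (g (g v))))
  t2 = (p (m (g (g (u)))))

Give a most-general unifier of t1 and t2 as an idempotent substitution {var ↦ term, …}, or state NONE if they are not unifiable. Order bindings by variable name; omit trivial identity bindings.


{v ↦ (u)}


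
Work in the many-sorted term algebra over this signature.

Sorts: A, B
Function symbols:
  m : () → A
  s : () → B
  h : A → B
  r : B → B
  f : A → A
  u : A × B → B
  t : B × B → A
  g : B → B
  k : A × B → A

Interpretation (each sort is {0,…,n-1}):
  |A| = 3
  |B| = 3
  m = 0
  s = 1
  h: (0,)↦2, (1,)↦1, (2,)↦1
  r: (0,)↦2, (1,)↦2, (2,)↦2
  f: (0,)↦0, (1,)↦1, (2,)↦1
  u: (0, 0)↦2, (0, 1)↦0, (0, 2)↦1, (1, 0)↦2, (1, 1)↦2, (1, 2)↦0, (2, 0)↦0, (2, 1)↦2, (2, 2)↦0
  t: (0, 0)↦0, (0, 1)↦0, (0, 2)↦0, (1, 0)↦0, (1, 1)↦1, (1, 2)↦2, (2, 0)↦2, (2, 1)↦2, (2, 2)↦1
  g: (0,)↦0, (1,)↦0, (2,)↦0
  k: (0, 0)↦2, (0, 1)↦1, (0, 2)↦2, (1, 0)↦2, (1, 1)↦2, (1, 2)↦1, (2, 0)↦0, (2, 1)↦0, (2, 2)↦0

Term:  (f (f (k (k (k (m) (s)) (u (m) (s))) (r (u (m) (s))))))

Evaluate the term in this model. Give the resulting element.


  m = 0
  s = 1
  (k (m) (s)) = k(0, 1) = 1
  m = 0
  s = 1
  (u (m) (s)) = u(0, 1) = 0
  (k (k (m) (s)) (u (m) (s))) = k(1, 0) = 2
  m = 0
  s = 1
  (u (m) (s)) = u(0, 1) = 0
  (r (u (m) (s))) = r(0,) = 2
  (k (k (k (m) (s)) (u (m) (s))) (r (u (m) (s)))) = k(2, 2) = 0
  (f (k (k (k (m) (s)) (u (m) (s))) (r (u (m) (s))))) = f(0,) = 0
  (f (f (k (k (k (m) (s)) (u (m) (s))) (r (u (m) (s)))))) = f(0,) = 0

value = 0


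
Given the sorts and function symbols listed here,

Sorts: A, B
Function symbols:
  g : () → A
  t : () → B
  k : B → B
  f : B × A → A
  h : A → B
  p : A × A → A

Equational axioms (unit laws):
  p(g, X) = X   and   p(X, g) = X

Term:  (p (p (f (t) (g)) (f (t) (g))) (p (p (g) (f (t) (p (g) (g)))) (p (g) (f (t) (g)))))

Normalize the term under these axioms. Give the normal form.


1. (p (p (f (t) (g)) (f (t) (g))) (p (p (g) (f (t) (p (g) (g)))) (p (g) (f (t) (g)))))  →  (p (p (f (t) (g)) (f (t) (g))) (p (f (t) (p (g) (g))) (p (g) (f (t) (g)))))
2. (p (p (f (t) (g)) (f (t) (g))) (p (f (t) (p (g) (g))) (p (g) (f (t) (g)))))  →  (p (p (f (t) (g)) (f (t) (g))) (p (f (t) (g)) (p (g) (f (t) (g)))))
3. (p (p (f (t) (g)) (f (t) (g))) (p (f (t) (g)) (p (g) (f (t) (g)))))  →  (p (p (f (t) (g)) (f (t) (g))) (p (f (t) (g)) (f (t) (g))))

normal form = (p (p (f (t) (g)) (f (t) (g))) (p (f (t) (g)) (f (t) (g))))


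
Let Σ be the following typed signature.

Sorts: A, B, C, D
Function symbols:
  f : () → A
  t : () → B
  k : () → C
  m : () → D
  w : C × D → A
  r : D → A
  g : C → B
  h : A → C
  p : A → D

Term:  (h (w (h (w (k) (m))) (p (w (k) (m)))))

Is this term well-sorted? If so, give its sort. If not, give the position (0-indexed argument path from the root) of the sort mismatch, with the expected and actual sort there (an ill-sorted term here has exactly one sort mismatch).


        (k) : C
        (m) : D
      (w (k) (m)) : A
    (h (w (k) (m))) : C
        (k) : C
        (m) : D
      (w (k) (m)) : A
    (p (w (k) (m))) : D
  (w (h (w (k) (m))) (p (w (k) (m)))) : A
(h (w (h (w (k) (m))) (p (w (k) (m))))) : C

well-sorted; sort = C


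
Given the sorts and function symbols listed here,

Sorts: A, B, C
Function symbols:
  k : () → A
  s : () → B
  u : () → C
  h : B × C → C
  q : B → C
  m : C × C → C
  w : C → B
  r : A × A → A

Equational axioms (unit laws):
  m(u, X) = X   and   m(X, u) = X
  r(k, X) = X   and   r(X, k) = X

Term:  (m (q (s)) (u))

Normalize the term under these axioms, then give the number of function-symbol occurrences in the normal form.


1. (m (q (s)) (u))  →  (q (s))
normal form: (q (s))

size = 2


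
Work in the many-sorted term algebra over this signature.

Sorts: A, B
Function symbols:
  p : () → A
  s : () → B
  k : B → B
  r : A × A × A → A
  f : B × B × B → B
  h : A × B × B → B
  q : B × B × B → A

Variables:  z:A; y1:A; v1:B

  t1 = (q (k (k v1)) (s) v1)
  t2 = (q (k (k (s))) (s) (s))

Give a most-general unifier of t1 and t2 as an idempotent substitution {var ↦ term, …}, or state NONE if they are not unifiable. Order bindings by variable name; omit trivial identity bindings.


{v1 ↦ (s)}


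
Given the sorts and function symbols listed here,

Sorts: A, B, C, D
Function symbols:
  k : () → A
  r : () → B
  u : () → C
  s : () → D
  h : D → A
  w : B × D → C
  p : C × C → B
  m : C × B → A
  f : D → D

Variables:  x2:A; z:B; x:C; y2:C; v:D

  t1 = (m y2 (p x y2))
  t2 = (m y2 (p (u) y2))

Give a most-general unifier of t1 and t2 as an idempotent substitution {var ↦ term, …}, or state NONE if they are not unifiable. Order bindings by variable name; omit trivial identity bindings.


{x ↦ (u)}


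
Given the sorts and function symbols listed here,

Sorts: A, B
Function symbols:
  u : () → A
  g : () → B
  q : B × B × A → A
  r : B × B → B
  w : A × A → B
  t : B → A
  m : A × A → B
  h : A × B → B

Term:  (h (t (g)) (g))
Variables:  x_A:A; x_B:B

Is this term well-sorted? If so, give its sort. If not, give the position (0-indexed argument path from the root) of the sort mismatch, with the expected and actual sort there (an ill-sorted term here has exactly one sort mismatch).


well-sorted; sort = B

    (g) : B
  (t (g)) : A
  (g) : B
(h (t (g)) (g)) : B


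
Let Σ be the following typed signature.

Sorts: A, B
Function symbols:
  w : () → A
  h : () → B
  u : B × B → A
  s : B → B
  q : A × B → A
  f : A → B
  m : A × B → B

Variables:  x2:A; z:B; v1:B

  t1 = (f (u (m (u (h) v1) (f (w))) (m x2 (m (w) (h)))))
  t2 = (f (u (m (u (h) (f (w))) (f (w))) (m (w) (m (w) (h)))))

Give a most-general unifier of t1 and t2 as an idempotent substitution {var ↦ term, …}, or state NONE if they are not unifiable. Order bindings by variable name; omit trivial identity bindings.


{v1 ↦ (f (w)), x2 ↦ (w)}


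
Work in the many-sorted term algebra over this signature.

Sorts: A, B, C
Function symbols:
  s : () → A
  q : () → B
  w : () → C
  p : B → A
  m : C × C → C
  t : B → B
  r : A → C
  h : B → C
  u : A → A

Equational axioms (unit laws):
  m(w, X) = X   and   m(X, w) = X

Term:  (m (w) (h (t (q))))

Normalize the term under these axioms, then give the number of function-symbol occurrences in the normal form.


1. (m (w) (h (t (q))))  →  (h (t (q)))
normal form: (h (t (q)))

size = 3


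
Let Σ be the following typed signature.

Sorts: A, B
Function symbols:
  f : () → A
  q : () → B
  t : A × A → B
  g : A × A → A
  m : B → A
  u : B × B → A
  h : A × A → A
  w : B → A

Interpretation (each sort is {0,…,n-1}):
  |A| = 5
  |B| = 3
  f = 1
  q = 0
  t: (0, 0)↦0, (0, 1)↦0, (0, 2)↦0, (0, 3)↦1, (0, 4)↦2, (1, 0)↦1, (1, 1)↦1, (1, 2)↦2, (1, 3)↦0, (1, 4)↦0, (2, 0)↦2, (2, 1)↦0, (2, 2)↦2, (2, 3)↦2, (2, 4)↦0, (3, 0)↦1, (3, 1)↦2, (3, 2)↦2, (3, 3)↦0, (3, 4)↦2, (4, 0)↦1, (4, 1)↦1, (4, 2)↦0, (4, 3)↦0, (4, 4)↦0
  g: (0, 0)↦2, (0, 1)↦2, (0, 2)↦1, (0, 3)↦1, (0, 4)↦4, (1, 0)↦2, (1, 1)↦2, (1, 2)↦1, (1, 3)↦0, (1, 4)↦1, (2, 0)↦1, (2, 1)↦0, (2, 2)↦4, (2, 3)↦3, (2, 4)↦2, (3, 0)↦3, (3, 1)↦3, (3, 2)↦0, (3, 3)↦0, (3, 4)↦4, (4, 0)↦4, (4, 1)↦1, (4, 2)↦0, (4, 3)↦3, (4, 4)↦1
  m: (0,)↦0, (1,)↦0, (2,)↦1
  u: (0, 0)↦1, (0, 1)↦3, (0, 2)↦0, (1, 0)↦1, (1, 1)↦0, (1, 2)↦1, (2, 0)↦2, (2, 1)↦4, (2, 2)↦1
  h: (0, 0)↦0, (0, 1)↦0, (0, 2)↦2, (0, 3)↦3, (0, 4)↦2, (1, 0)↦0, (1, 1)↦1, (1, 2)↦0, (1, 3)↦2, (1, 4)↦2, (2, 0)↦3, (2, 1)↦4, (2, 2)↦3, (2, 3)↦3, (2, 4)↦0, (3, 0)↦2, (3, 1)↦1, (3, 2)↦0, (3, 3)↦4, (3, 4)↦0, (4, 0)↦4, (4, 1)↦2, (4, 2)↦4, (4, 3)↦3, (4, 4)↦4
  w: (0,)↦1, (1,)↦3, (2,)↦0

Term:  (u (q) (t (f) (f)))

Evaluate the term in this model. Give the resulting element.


  q = 0
  f = 1
  f = 1
  (t (f) (f)) = t(1, 1) = 1
  (u (q) (t (f) (f))) = u(0, 1) = 3

value = 3


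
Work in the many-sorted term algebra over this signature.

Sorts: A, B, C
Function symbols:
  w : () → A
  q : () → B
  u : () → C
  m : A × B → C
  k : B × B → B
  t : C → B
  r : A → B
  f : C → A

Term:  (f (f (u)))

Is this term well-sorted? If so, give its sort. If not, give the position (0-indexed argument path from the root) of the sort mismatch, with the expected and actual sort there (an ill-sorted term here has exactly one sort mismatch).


    (u) : C
  (f (u)) : A
(f (f (u))) : ✗ arg 0 at [0] has sort A, expected C

ill-sorted at position [0]: expected C, got A


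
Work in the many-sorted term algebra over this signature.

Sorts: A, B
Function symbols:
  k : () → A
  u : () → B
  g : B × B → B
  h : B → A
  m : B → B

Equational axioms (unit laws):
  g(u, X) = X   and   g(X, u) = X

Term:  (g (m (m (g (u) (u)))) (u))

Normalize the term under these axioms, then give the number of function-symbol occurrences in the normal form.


1. (g (m (m (g (u) (u)))) (u))  →  (m (m (g (u) (u))))
2. (m (m (g (u) (u))))  →  (m (m (u)))
normal form: (m (m (u)))

size = 3


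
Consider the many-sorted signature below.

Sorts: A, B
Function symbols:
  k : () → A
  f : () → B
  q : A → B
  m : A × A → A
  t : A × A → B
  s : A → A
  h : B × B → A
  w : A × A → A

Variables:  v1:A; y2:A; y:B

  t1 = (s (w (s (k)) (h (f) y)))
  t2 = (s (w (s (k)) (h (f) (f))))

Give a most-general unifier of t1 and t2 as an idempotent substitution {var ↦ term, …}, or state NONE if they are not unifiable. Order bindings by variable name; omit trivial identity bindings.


{y ↦ (f)}


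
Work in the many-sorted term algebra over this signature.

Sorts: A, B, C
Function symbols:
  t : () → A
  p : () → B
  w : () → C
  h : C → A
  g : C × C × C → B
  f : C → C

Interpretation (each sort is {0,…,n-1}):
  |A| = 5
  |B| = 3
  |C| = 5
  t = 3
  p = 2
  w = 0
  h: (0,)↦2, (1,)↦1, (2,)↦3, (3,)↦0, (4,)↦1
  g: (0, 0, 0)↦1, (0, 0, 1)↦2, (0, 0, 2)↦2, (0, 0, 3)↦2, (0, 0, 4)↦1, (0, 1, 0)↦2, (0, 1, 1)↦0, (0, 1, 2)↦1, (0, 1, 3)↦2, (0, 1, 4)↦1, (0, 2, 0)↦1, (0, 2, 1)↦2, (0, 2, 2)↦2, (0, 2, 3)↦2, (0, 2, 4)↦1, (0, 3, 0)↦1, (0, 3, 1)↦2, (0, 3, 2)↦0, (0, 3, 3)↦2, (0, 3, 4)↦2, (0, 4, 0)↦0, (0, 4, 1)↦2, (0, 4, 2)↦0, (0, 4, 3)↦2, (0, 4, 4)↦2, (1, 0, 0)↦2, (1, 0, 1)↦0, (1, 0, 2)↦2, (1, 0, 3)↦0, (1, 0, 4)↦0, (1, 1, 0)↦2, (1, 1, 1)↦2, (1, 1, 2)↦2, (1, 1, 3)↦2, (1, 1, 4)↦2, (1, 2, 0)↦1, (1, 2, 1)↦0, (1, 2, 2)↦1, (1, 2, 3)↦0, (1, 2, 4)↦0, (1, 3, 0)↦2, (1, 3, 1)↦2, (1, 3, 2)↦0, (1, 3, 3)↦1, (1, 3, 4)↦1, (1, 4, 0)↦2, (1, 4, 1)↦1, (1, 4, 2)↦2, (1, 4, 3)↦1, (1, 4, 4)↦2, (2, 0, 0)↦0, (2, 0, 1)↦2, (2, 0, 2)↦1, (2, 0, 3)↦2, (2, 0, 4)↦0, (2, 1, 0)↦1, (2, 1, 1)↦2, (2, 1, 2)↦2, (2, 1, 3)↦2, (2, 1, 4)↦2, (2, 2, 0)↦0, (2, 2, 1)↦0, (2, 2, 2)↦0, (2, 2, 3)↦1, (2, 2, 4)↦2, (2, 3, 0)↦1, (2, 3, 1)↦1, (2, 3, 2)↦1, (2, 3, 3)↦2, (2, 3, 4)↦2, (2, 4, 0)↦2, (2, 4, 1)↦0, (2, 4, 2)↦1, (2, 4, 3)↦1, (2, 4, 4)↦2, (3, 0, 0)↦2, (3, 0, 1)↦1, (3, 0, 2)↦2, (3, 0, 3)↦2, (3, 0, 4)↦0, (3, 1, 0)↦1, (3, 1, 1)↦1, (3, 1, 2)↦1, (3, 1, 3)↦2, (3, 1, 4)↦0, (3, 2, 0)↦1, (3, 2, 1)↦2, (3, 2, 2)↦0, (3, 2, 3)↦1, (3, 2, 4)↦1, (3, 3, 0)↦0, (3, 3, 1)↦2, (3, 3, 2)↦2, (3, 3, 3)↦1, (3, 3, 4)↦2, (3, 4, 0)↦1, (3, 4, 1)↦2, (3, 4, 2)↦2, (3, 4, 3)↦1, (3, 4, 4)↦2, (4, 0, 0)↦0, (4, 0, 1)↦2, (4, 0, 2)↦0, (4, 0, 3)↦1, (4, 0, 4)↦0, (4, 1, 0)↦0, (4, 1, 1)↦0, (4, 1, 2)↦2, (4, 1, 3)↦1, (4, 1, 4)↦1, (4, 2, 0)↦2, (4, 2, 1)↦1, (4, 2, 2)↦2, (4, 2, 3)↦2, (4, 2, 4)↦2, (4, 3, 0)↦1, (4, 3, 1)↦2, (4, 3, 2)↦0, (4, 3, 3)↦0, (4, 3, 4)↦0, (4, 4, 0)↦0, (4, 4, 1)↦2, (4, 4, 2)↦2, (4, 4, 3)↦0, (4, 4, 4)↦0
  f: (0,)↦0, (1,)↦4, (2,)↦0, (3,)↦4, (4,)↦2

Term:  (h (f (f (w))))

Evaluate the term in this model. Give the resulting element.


  w = 0
  (f (w)) = f(0,) = 0
  (f (f (w))) = f(0,) = 0
  (h (f (f (w)))) = h(0,) = 2

value = 2


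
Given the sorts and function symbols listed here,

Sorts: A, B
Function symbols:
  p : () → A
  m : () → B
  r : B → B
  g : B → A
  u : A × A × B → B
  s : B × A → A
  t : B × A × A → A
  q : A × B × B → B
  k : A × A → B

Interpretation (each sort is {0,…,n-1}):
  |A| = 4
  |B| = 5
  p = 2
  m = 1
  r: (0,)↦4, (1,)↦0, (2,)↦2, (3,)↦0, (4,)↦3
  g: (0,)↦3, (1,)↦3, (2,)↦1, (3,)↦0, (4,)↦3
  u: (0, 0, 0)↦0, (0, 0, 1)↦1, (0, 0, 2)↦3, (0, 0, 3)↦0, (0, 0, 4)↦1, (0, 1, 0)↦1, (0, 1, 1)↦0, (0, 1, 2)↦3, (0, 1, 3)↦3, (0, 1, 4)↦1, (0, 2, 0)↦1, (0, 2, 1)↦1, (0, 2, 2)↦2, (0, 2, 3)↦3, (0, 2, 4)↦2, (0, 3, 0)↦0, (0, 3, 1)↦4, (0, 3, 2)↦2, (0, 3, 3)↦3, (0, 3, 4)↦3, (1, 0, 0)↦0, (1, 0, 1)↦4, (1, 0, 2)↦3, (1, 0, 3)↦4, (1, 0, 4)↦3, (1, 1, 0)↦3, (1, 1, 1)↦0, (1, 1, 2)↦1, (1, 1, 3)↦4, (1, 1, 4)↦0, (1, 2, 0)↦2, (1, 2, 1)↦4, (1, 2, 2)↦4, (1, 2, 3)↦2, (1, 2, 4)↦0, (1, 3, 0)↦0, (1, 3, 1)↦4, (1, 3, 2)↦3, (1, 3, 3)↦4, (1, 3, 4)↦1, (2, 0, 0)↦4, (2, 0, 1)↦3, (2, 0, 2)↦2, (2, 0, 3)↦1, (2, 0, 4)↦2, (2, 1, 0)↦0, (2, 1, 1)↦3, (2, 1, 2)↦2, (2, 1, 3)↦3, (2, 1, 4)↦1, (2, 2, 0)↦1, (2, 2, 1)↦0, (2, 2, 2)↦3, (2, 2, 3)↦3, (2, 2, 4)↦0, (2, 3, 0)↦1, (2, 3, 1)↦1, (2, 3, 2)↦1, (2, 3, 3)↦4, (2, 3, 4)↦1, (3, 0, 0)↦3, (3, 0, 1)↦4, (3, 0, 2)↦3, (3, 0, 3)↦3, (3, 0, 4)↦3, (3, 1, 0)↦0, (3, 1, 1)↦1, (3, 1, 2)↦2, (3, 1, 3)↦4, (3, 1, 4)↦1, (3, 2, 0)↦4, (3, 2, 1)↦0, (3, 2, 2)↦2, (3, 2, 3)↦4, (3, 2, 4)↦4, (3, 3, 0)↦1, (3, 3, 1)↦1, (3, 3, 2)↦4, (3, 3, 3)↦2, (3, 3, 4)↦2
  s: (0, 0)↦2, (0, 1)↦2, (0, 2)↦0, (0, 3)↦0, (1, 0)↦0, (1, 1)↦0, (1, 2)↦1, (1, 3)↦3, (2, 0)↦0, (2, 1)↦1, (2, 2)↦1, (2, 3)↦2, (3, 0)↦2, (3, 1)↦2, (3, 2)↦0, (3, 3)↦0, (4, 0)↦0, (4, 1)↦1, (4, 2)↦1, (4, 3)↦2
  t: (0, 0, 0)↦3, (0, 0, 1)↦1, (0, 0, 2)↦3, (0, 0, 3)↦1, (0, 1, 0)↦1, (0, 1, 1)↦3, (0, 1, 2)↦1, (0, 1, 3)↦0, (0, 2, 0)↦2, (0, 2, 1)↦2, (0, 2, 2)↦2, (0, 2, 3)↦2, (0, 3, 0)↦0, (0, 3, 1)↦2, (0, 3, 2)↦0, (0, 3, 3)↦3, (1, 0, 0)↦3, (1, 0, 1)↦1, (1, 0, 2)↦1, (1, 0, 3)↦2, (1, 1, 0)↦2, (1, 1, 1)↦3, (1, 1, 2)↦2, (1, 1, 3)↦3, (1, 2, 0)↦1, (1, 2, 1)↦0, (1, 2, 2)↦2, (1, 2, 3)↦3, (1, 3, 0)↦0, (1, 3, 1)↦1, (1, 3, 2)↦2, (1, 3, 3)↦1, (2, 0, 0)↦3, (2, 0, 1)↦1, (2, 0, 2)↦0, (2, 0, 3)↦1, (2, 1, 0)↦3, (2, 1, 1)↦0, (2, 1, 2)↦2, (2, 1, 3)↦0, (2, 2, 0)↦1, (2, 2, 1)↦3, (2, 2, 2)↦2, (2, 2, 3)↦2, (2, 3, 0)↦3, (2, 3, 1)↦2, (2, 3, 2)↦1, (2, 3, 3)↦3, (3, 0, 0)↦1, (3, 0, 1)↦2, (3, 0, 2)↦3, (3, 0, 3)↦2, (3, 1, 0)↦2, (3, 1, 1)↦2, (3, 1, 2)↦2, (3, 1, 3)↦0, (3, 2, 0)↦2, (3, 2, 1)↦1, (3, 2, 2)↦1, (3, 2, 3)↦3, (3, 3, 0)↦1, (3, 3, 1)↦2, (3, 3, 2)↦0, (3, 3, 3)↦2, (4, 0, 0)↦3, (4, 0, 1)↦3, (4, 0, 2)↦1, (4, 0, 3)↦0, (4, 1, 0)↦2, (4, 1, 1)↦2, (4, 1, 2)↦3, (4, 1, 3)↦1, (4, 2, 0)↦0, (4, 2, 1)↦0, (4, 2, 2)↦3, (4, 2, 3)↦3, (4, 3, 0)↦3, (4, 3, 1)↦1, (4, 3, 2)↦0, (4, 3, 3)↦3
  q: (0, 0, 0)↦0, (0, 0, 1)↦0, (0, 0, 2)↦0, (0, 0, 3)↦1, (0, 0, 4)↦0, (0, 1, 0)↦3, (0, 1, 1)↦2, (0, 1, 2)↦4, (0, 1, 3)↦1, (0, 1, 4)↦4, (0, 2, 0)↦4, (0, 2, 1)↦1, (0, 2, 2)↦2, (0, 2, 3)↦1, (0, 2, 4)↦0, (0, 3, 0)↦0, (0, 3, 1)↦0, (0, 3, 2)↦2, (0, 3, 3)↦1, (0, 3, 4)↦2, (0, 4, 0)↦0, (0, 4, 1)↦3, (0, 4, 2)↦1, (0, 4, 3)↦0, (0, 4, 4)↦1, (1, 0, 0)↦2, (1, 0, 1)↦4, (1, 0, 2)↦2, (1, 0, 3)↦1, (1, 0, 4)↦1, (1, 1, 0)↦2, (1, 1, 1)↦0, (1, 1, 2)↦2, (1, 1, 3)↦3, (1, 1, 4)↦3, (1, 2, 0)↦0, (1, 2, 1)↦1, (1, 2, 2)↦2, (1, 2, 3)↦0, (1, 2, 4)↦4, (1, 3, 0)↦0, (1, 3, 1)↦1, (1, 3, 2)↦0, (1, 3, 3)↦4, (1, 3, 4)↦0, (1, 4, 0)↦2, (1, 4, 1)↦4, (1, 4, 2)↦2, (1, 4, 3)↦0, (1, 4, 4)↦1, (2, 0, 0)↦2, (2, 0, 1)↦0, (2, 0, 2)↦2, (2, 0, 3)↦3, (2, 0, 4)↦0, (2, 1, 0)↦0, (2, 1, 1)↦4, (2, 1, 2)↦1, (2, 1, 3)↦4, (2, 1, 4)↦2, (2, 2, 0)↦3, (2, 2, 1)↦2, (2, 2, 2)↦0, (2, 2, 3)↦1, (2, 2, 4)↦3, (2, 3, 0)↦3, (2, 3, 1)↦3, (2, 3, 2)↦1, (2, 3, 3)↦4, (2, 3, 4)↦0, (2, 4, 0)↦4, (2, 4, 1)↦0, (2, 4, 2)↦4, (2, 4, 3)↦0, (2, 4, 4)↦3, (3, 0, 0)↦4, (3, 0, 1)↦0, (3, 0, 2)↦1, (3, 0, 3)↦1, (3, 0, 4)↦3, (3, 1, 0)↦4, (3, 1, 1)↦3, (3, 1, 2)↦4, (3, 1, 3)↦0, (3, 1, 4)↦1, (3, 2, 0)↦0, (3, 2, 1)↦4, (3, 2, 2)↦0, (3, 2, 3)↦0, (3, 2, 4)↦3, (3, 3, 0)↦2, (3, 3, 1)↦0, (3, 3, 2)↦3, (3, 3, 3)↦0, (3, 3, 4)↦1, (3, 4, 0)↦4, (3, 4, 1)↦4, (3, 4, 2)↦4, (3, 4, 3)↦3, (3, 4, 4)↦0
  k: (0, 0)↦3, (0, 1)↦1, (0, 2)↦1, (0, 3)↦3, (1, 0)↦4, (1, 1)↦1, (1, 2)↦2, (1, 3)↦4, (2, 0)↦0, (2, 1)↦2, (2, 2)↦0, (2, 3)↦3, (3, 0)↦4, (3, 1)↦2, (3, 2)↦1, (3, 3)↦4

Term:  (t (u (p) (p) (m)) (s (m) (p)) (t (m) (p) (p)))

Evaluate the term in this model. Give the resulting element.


  p = 2
  p = 2
  m = 1
  (u (p) (p) (m)) = u(2, 2, 1) = 0
  m = 1
  p = 2
  (s (m) (p)) = s(1, 2) = 1
  m = 1
  p = 2
  p = 2
  (t (m) (p) (p)) = t(1, 2, 2) = 2
  (t (u (p) (p) (m)) (s (m) (p)) (t (m) (p) (p))) = t(0, 1, 2) = 1

value = 1


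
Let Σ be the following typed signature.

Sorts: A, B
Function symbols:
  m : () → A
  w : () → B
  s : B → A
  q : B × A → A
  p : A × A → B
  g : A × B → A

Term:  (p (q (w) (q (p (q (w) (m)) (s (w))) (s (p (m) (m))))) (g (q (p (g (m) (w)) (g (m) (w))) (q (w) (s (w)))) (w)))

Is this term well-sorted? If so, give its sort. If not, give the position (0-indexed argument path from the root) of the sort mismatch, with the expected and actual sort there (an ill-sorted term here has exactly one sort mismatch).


well-sorted; sort = B

    (w) : B
          (w) : B
          (m) : A
        (q (w) (m)) : A
          (w) : B
        (s (w)) : A
      (p (q (w) (m)) (s (w))) : B
          (m) : A
          (m) : A
        (p (m) (m)) : B
      (s (p (m) (m))) : A
    (q (p (q (w) (m)) (s (w))) (s (p (m) (m)))) : A
  (q (w) (q (p (q (w) (m)) (s (w))) (s (p (m) (m))))) : A
          (m) : A
          (w) : B
        (g (m) (w)) : A
          (m) : A
          (w) : B
        (g (m) (w)) : A
      (p (g (m) (w)) (g (m) (w))) : B
        (w) : B
          (w) : B
        (s (w)) : A
      (q (w) (s (w))) : A
    (q (p (g (m) (w)) (g (m) (w))) (q (w) (s (w)))) : A
    (w) : B
  (g (q (p (g (m) (w)) (g (m) (w))) (q (w) (s (w)))) (w)) : A
(p (q (w) (q (p (q (w) (m)) (s (w))) (s (p (m) (m))))) (g (q (p (g (m) (w)) (g (m) (w))) (q (w) (s (w)))) (w))) : B


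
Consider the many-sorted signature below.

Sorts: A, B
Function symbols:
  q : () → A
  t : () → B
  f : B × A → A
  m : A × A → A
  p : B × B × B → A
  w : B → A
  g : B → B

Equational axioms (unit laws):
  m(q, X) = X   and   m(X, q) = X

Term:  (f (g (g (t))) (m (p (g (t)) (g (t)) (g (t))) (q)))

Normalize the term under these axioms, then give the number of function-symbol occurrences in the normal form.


1. (f (g (g (t))) (m (p (g (t)) (g (t)) (g (t))) (q)))  →  (f (g (g (t))) (p (g (t)) (g (t)) (g (t))))
normal form: (f (g (g (t))) (p (g (t)) (g (t)) (g (t))))

size = 11


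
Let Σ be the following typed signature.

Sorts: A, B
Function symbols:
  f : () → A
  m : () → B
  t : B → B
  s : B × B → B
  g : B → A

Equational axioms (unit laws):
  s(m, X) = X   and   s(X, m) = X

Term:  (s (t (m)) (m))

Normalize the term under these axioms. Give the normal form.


normal form = (t (m))

1. (s (t (m)) (m))  →  (t (m))


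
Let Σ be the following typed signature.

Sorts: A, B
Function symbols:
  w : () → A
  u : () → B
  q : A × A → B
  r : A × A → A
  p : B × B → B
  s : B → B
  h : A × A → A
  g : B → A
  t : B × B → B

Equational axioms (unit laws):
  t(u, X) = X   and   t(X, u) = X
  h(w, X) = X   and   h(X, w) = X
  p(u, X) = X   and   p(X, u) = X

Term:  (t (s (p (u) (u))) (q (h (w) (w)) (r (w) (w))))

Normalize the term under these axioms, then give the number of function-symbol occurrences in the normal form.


1. (t (s (p (u) (u))) (q (h (w) (w)) (r (w) (w))))  →  (t (s (u)) (q (h (w) (w)) (r (w) (w))))
2. (t (s (u)) (q (h (w) (w)) (r (w) (w))))  →  (t (s (u)) (q (w) (r (w) (w))))
normal form: (t (s (u)) (q (w) (r (w) (w))))

size = 8


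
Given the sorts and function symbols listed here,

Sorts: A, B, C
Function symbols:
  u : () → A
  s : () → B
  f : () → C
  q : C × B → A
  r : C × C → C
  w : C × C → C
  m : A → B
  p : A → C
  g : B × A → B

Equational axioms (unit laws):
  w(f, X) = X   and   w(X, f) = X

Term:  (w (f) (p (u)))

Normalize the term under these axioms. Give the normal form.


1. (w (f) (p (u)))  →  (p (u))

normal form = (p (u))


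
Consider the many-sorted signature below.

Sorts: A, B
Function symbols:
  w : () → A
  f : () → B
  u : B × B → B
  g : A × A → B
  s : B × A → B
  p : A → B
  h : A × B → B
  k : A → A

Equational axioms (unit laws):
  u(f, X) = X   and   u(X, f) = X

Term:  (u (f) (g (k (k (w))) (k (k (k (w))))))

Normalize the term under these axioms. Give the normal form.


1. (u (f) (g (k (k (w))) (k (k (k (w))))))  →  (g (k (k (w))) (k (k (k (w)))))

normal form = (g (k (k (w))) (k (k (k (w)))))


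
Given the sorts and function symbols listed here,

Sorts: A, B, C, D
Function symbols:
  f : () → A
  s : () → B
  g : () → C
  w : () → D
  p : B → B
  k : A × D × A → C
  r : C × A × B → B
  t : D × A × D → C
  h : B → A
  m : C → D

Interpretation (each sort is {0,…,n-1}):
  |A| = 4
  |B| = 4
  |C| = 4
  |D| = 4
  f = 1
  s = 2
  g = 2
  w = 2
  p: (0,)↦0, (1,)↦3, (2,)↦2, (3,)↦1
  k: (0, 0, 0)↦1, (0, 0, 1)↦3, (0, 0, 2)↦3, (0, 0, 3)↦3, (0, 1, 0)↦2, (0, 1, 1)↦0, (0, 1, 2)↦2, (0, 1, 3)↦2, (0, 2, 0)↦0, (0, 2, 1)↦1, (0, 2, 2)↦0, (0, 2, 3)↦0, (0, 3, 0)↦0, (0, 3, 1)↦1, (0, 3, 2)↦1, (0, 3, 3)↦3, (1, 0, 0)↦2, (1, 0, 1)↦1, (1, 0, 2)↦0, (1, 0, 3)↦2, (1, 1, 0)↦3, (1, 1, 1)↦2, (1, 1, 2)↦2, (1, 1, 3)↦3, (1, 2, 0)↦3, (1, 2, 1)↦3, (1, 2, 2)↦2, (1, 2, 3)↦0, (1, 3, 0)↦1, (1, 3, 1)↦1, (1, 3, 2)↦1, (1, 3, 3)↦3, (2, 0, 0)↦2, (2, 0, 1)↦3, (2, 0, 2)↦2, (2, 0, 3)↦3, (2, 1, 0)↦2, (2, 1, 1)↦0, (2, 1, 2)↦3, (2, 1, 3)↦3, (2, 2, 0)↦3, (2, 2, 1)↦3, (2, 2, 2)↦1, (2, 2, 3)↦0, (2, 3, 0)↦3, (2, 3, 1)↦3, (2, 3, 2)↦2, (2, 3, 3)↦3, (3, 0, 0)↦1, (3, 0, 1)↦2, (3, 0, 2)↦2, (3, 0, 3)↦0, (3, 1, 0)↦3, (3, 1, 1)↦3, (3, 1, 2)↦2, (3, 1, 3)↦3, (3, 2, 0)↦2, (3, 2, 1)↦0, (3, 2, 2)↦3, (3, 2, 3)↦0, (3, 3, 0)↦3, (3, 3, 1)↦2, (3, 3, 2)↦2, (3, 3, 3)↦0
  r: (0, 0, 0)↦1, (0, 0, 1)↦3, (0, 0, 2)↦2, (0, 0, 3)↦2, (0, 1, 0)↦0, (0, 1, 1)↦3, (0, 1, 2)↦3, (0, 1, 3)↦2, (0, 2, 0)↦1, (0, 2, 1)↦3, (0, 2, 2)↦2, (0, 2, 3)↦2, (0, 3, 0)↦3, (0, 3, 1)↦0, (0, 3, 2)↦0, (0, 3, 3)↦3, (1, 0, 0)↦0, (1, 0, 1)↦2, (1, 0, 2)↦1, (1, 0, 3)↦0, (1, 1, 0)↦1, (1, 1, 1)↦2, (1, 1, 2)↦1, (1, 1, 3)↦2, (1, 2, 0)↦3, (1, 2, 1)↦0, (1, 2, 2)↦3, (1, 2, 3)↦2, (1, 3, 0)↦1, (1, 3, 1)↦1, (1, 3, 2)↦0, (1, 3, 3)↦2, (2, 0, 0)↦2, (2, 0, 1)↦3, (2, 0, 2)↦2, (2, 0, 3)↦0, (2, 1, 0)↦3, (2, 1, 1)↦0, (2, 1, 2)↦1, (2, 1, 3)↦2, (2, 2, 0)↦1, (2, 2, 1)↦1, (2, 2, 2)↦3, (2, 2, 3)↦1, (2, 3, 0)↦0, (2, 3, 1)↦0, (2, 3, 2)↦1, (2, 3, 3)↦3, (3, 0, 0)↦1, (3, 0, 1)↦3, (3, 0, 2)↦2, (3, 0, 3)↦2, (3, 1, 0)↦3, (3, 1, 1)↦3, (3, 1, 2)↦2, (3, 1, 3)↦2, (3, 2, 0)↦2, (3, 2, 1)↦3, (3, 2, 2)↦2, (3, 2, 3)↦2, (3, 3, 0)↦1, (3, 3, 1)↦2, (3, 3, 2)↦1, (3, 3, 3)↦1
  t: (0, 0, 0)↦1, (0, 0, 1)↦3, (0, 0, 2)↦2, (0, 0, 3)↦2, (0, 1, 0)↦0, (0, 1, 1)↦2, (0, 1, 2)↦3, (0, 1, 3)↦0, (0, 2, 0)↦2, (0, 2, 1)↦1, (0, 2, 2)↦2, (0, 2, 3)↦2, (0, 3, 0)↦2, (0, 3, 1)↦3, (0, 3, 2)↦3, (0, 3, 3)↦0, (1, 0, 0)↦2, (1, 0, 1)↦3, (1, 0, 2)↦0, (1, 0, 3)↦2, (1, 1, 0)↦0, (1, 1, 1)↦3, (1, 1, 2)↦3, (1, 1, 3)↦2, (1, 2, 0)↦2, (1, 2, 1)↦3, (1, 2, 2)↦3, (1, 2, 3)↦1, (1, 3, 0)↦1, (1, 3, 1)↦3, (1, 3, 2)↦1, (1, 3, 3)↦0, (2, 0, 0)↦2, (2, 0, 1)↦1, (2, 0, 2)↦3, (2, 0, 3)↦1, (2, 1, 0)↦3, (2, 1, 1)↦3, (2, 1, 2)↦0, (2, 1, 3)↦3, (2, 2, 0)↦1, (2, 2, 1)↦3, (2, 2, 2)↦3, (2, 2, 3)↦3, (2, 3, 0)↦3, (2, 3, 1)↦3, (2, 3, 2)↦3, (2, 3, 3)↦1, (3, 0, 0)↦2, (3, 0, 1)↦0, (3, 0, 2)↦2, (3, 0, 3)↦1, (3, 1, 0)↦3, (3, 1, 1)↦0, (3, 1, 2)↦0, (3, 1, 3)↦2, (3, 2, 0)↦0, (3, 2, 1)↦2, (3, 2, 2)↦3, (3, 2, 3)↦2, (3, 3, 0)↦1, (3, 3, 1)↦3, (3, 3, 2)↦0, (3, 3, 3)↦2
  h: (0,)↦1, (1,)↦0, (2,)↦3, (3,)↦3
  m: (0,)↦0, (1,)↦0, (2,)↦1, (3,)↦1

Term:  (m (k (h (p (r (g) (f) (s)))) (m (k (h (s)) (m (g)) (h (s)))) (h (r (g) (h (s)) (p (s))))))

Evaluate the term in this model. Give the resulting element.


  g = 2
  f = 1
  s = 2
  (r (g) (f) (s)) = r(2, 1, 2) = 1
  (p (r (g) (f) (s))) = p(1,) = 3
  (h (p (r (g) (f) (s)))) = h(3,) = 3
  s = 2
  (h (s)) = h(2,) = 3
  g = 2
  (m (g)) = m(2,) = 1
  s = 2
  (h (s)) = h(2,) = 3
  (k (h (s)) (m (g)) (h (s))) = k(3, 1, 3) = 3
  (m (k (h (s)) (m (g)) (h (s)))) = m(3,) = 1
  g = 2
  s = 2
  (h (s)) = h(2,) = 3
  s = 2
  (p (s)) = p(2,) = 2
  (r (g) (h (s)) (p (s))) = r(2, 3, 2) = 1
  (h (r (g) (h (s)) (p (s)))) = h(1,) = 0
  (k (h (p (r (g) (f) (s)))) (m (k (h (s)) (m (g)) (h (s)))) (h (r (g) (h (s)) (p (s))))) = k(3, 1, 0) = 3
  (m (k (h (p (r (g) (f) (s)))) (m (k (h (s)) (m (g)) (h (s)))) (h (r (g) (h (s)) (p (s)))))) = m(3,) = 1

value = 1


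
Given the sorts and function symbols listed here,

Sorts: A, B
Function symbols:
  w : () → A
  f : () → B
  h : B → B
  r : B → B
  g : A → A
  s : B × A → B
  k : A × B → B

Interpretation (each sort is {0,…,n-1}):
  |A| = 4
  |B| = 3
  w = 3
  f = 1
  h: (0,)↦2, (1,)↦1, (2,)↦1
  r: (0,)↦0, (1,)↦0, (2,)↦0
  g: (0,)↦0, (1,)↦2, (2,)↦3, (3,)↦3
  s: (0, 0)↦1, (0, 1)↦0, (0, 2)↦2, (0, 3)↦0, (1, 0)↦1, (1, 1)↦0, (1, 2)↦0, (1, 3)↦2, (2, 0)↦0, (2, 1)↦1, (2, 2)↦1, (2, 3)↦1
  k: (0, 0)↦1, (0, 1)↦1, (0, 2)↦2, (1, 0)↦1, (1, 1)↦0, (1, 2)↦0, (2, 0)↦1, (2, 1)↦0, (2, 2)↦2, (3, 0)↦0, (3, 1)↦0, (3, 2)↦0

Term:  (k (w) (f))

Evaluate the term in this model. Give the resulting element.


  w = 3
  f = 1
  (k (w) (f)) = k(3, 1) = 0

value = 0


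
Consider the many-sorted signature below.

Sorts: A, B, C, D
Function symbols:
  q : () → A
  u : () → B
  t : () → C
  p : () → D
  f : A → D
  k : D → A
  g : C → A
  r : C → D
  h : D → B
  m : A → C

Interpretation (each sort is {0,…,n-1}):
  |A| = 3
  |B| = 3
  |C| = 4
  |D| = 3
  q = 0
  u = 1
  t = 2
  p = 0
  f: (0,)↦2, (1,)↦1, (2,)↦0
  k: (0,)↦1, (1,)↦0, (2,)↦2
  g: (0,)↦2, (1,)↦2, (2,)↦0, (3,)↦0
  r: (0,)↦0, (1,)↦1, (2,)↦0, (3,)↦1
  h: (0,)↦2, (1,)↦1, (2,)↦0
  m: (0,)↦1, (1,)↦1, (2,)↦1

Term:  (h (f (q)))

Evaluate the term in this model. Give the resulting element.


value = 0

  q = 0
  (f (q)) = f(0,) = 2
  (h (f (q))) = h(2,) = 0


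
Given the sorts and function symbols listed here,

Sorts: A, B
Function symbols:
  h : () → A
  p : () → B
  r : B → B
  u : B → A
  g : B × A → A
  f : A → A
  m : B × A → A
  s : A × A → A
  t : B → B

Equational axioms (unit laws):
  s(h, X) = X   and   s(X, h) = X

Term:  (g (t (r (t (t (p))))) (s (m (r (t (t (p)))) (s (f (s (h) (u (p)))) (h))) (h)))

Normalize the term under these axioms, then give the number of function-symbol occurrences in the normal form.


size = 14

1. (g (t (r (t (t (p))))) (s (m (r (t (t (p)))) (s (f (s (h) (u (p)))) (h))) (h)))  →  (g (t (r (t (t (p))))) (m (r (t (t (p)))) (s (f (s (h) (u (p)))) (h))))
2. (g (t (r (t (t (p))))) (m (r (t (t (p)))) (s (f (s (h) (u (p)))) (h))))  →  (g (t (r (t (t (p))))) (m (r (t (t (p)))) (f (s (h) (u (p))))))
3. (g (t (r (t (t (p))))) (m (r (t (t (p)))) (f (s (h) (u (p))))))  →  (g (t (r (t (t (p))))) (m (r (t (t (p)))) (f (u (p)))))
normal form: (g (t (r (t (t (p))))) (m (r (t (t (p)))) (f (u (p)))))


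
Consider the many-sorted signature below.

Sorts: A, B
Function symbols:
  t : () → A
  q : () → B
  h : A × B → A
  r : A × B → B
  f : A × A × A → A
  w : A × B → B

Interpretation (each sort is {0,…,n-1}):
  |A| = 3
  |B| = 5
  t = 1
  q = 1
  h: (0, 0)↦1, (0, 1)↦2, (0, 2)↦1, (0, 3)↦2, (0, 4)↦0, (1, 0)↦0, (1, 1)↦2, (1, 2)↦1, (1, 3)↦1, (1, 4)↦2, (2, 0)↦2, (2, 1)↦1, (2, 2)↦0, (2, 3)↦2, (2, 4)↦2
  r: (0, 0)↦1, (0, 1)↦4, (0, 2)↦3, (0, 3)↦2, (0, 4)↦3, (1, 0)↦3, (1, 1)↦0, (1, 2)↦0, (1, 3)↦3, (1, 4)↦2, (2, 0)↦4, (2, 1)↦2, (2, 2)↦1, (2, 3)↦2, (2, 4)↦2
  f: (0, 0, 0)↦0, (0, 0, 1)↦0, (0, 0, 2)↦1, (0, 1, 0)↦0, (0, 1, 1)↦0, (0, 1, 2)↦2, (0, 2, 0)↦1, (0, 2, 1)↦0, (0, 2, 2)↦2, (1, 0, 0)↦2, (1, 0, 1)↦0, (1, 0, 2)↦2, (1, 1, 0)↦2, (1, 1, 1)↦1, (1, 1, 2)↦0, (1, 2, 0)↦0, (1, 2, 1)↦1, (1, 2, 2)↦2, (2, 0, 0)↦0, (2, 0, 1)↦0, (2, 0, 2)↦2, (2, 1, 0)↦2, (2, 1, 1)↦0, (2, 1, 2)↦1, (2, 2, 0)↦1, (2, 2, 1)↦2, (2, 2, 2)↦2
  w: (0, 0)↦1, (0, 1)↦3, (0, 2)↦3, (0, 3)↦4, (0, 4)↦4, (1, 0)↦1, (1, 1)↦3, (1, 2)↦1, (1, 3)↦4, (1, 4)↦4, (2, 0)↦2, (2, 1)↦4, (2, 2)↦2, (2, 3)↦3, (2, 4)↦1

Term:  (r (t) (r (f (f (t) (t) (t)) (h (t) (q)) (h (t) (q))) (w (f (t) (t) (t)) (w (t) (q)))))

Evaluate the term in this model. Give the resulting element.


  t = 1
  t = 1
  t = 1
  t = 1
  (f (t) (t) (t)) = f(1, 1, 1) = 1
  t = 1
  q = 1
  (h (t) (q)) = h(1, 1) = 2
  t = 1
  q = 1
  (h (t) (q)) = h(1, 1) = 2
  (f (f (t) (t) (t)) (h (t) (q)) (h (t) (q))) = f(1, 2, 2) = 2
  t = 1
  t = 1
  t = 1
  (f (t) (t) (t)) = f(1, 1, 1) = 1
  t = 1
  q = 1
  (w (t) (q)) = w(1, 1) = 3
  (w (f (t) (t) (t)) (w (t) (q))) = w(1, 3) = 4
  (r (f (f (t) (t) (t)) (h (t) (q)) (h (t) (q))) (w (f (t) (t) (t)) (w (t) (q)))) = r(2, 4) = 2
  (r (t) (r (f (f (t) (t) (t)) (h (t) (q)) (h (t) (q))) (w (f (t) (t) (t)) (w (t) (q))))) = r(1, 2) = 0

value = 0


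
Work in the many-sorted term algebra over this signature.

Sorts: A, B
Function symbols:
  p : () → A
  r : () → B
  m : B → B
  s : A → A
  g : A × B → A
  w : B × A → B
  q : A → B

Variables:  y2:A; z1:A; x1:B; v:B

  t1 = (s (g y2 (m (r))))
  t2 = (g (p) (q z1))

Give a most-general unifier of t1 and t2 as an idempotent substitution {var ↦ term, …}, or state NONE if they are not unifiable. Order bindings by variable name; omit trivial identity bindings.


NONE (not unifiable)

head clash or occurs-check failure — not unifiable


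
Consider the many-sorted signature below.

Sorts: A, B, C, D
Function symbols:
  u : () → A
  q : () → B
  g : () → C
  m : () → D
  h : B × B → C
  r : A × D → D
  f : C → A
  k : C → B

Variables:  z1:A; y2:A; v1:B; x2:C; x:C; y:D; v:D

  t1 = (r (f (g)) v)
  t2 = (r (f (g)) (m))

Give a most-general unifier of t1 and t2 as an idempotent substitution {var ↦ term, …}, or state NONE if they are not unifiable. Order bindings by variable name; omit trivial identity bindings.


{v ↦ (m)}


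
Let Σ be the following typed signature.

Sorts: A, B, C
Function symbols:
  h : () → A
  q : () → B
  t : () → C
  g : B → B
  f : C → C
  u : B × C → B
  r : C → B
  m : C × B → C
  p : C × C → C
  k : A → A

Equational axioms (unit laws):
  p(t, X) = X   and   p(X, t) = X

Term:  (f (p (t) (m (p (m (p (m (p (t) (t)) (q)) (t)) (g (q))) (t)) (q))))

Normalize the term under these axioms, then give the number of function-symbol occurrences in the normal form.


1. (f (p (t) (m (p (m (p (m (p (t) (t)) (q)) (t)) (g (q))) (t)) (q))))  →  (f (m (p (m (p (m (p (t) (t)) (q)) (t)) (g (q))) (t)) (q)))
2. (f (m (p (m (p (m (p (t) (t)) (q)) (t)) (g (q))) (t)) (q)))  →  (f (m (m (p (m (p (t) (t)) (q)) (t)) (g (q))) (q)))
3. (f (m (m (p (m (p (t) (t)) (q)) (t)) (g (q))) (q)))  →  (f (m (m (m (p (t) (t)) (q)) (g (q))) (q)))
4. (f (m (m (m (p (t) (t)) (q)) (g (q))) (q)))  →  (f (m (m (m (t) (q)) (g (q))) (q)))
normal form: (f (m (m (m (t) (q)) (g (q))) (q)))

size = 9


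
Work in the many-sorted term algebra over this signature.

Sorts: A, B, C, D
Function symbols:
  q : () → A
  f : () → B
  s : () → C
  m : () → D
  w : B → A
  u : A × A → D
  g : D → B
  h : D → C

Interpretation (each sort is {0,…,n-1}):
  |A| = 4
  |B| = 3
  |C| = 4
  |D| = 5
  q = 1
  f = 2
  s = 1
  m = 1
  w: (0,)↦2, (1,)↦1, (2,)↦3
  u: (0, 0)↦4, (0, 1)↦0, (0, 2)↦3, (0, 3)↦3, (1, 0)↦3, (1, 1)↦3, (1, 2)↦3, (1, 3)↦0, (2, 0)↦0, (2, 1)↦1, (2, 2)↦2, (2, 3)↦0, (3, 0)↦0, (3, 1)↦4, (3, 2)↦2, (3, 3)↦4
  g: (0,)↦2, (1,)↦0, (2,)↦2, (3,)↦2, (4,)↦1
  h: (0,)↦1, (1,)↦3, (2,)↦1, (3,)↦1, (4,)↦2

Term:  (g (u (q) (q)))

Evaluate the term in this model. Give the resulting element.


value = 2

  q = 1
  q = 1
  (u (q) (q)) = u(1, 1) = 3
  (g (u (q) (q))) = g(3,) = 2


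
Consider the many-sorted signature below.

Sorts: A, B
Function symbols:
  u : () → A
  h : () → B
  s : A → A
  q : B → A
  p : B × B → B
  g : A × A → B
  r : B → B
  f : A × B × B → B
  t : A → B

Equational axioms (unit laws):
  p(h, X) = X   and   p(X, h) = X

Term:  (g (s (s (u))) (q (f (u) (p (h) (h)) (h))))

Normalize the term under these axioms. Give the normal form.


1. (g (s (s (u))) (q (f (u) (p (h) (h)) (h))))  →  (g (s (s (u))) (q (f (u) (h) (h))))

normal form = (g (s (s (u))) (q (f (u) (h) (h))))


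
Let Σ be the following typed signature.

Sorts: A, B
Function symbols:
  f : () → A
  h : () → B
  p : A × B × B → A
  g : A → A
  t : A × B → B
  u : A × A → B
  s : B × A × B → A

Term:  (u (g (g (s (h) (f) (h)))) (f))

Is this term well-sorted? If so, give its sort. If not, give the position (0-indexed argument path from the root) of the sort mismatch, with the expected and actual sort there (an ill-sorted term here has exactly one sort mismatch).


well-sorted; sort = B

        (h) : B
        (f) : A
        (h) : B
      (s (h) (f) (h)) : A
    (g (s (h) (f) (h))) : A
  (g (g (s (h) (f) (h)))) : A
  (f) : A
(u (g (g (s (h) (f) (h)))) (f)) : B


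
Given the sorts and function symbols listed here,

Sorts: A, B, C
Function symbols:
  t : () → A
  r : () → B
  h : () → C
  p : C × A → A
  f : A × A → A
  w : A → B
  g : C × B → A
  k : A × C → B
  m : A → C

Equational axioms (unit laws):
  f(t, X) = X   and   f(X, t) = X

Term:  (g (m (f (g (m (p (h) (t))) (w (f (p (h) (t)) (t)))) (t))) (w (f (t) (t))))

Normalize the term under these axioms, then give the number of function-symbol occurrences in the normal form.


size = 13

1. (g (m (f (g (m (p (h) (t))) (w (f (p (h) (t)) (t)))) (t))) (w (f (t) (t))))  →  (g (m (g (m (p (h) (t))) (w (f (p (h) (t)) (t))))) (w (f (t) (t))))
2. (g (m (g (m (p (h) (t))) (w (f (p (h) (t)) (t))))) (w (f (t) (t))))  →  (g (m (g (m (p (h) (t))) (w (p (h) (t))))) (w (f (t) (t))))
3. (g (m (g (m (p (h) (t))) (w (p (h) (t))))) (w (f (t) (t))))  →  (g (m (g (m (p (h) (t))) (w (p (h) (t))))) (w (t)))
normal form: (g (m (g (m (p (h) (t))) (w (p (h) (t))))) (w (t)))


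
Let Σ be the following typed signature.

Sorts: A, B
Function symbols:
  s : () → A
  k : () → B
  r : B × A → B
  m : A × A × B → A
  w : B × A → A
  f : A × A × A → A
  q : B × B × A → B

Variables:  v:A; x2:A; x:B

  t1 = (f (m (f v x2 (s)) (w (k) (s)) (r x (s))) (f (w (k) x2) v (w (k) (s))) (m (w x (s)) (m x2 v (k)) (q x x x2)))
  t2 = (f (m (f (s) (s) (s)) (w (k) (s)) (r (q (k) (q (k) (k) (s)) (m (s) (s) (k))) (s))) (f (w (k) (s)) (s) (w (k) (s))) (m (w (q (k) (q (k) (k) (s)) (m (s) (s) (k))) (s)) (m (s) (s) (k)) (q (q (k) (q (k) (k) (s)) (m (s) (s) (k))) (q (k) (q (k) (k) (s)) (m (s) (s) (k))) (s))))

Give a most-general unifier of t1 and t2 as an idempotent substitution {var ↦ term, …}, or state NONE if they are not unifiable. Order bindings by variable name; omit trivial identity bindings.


{v ↦ (s), x ↦ (q (k) (q (k) (k) (s)) (m (s) (s) (k))), x2 ↦ (s)}


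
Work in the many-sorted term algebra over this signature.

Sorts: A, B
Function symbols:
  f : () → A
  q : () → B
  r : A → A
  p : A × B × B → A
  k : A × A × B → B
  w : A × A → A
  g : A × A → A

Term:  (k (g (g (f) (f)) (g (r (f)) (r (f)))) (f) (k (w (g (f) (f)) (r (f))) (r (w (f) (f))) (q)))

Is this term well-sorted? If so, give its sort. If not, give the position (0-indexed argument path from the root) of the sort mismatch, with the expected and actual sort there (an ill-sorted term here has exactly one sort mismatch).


well-sorted; sort = B

      (f) : A
      (f) : A
    (g (f) (f)) : A
        (f) : A
      (r (f)) : A
        (f) : A
      (r (f)) : A
    (g (r (f)) (r (f))) : A
  (g (g (f) (f)) (g (r (f)) (r (f)))) : A
  (f) : A
        (f) : A
        (f) : A
      (g (f) (f)) : A
        (f) : A
      (r (f)) : A
    (w (g (f) (f)) (r (f))) : A
        (f) : A
        (f) : A
      (w (f) (f)) : A
    (r (w (f) (f))) : A
    (q) : B
  (k (w (g (f) (f)) (r (f))) (r (w (f) (f))) (q)) : B
(k (g (g (f) (f)) (g (r (f)) (r (f)))) (f) (k (w (g (f) (f)) (r (f))) (r (w (f) (f))) (q))) : B
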